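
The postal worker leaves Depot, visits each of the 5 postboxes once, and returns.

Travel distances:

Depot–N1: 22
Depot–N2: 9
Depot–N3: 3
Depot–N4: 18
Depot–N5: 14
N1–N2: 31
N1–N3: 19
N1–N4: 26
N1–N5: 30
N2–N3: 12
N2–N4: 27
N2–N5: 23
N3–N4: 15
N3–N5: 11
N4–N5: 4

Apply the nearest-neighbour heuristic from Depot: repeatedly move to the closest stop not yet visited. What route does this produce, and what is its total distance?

Total distance 84 via the nearest-neighbour route Depot → N3 → N5 → N4 → N1 → N2 → Depot.

At Depot the remaining stops are N3 3, N2 9, N5 14, N4 18, N1 22; go to N3.
At N3 the remaining stops are N5 11, N2 12, N4 15, N1 19; go to N5.
At N5 the remaining stops are N4 4, N2 23, N1 30; go to N4.
At N4 the remaining stops are N1 26, N2 27; go to N1.
At N1 the remaining stops are N2 31; go to N2.
Return N2→Depot: 9.
Total = 3 + 11 + 4 + 26 + 31 + 9 = 84.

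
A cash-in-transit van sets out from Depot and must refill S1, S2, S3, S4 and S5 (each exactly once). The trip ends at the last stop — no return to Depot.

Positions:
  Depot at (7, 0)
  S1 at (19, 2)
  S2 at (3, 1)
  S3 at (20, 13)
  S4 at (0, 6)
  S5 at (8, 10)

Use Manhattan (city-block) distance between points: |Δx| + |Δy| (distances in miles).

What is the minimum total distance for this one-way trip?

Minimum one-way distance = 52 miles.

There are 5! = 120 possible orderings.
Depot - S1 - S2 - S3 - S4 - S5: 14+17+29+27+12 = 99
Depot - S1 - S2 - S3 - S5 - S4: 14+17+29+15+12 = 87
Depot - S1 - S2 - S4 - S3 - S5: 14+17+8+27+15 = 81
Depot - S1 - S2 - S4 - S5 - S3: 14+17+8+12+15 = 66
Depot - S1 - S2 - S5 - S3 - S4: 14+17+14+15+27 = 87
Depot - S1 - S2 - S5 - S4 - S3: 14+17+14+12+27 = 84
Depot - S1 - S3 - S2 - S4 - S5: 14+12+29+8+12 = 75
Depot - S1 - S3 - S2 - S5 - S4: 14+12+29+14+12 = 81
Depot - S1 - S3 - S4 - S2 - S5: 14+12+27+8+14 = 75
Depot - S1 - S3 - S4 - S5 - S2: 14+12+27+12+14 = 79
Depot - S1 - S3 - S5 - S2 - S4: 14+12+15+14+8 = 63
Depot - S1 - S3 - S5 - S4 - S2: 14+12+15+12+8 = 61
Depot - S1 - S4 - S2 - S3 - S5: 14+23+8+29+15 = 89
Depot - S1 - S4 - S2 - S5 - S3: 14+23+8+14+15 = 74
… (106 more)
Depot - S2 - S4 - S5 - S3 - S1: 5+8+12+15+12 = 52  ← best
The minimum is 52.
One shortest path: Depot → S2 → S4 → S5 → S3 → S1.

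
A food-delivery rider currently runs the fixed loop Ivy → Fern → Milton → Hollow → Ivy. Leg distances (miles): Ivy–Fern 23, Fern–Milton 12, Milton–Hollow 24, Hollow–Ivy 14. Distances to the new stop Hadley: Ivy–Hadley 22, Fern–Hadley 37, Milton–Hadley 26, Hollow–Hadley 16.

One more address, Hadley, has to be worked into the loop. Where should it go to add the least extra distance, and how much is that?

Adding 18 miles by placing Hadley on the Milton–Hollow leg.

Insertion cost between consecutive stops i–j is d(i,Hadley) + d(Hadley,j) − d(i,j):
  between Ivy and Fern: 22 + 37 − 23 = 36
  between Fern and Milton: 37 + 26 − 12 = 51
  between Milton and Hollow: 26 + 16 − 24 = 18
  between Hollow and Ivy: 16 + 22 − 14 = 24
Cheapest insertion is between Milton and Hollow, adding 18.
New total = 73 + 18 = 91.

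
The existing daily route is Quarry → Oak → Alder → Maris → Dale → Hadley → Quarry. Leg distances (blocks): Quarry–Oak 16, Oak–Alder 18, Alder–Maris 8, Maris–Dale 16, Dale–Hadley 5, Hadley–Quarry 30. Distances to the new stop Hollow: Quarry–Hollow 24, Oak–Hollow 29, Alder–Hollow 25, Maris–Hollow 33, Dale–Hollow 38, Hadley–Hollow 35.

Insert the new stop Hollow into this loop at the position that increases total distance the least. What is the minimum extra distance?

+29 blocks — insert Hollow between Hadley and Quarry.

Insertion cost between consecutive stops i–j is d(i,Hollow) + d(Hollow,j) − d(i,j):
  between Quarry and Oak: 24 + 29 − 16 = 37
  between Oak and Alder: 29 + 25 − 18 = 36
  between Alder and Maris: 25 + 33 − 8 = 50
  between Maris and Dale: 33 + 38 − 16 = 55
  between Dale and Hadley: 38 + 35 − 5 = 68
  between Hadley and Quarry: 35 + 24 − 30 = 29
Cheapest insertion is between Hadley and Quarry, adding 29.
New total = 93 + 29 = 122.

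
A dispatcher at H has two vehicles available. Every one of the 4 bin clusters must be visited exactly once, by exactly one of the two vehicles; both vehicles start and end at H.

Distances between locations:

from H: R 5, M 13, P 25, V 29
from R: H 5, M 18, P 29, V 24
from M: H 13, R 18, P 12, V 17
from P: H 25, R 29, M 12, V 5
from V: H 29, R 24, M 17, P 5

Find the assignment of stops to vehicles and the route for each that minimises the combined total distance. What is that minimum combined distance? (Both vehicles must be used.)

Try each way of splitting the stops between the two vehicles (each non-empty) and, for each split, find the best tour for each vehicle:
  {R} + {M, P, V}: 10 + 59 = 69
  {M} + {R, P, V}: 26 + 59 = 85
  {R, M} + {P, V}: 36 + 59 = 95
  {P} + {R, M, V}: 50 + 59 = 109
  {R, P} + {M, V}: 59 + 59 = 118
  {M, P} + {R, V}: 50 + 58 = 108
  … (7 splits in total)
Best: vehicle 1 H → R → H = 10; vehicle 2 H → M → P → V → H = 59; combined 69.

69 — the smallest possible combined total.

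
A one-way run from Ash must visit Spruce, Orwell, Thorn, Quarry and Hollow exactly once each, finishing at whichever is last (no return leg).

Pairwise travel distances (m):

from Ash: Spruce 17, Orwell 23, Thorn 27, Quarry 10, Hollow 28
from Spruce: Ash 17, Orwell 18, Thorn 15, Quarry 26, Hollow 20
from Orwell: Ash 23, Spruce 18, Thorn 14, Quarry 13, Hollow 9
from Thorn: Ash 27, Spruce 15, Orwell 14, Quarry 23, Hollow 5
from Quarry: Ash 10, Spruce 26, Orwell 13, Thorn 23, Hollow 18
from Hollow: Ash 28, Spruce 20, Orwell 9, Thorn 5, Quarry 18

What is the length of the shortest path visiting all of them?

Shortest open route: 52 m.

There are 5! = 120 possible orderings.
Ash → Spruce → Orwell → Thorn → Quarry → Hollow: 17+18+14+23+18 = 90
Ash → Spruce → Orwell → Thorn → Hollow → Quarry: 17+18+14+5+18 = 72
Ash → Spruce → Orwell → Quarry → Thorn → Hollow: 17+18+13+23+5 = 76
Ash → Spruce → Orwell → Quarry → Hollow → Thorn: 17+18+13+18+5 = 71
Ash → Spruce → Orwell → Hollow → Thorn → Quarry: 17+18+9+5+23 = 72
Ash → Spruce → Orwell → Hollow → Quarry → Thorn: 17+18+9+18+23 = 85
Ash → Spruce → Thorn → Orwell → Quarry → Hollow: 17+15+14+13+18 = 77
Ash → Spruce → Thorn → Orwell → Hollow → Quarry: 17+15+14+9+18 = 73
Ash → Spruce → Thorn → Quarry → Orwell → Hollow: 17+15+23+13+9 = 77
Ash → Spruce → Thorn → Quarry → Hollow → Orwell: 17+15+23+18+9 = 82
Ash → Spruce → Thorn → Hollow → Orwell → Quarry: 17+15+5+9+13 = 59
Ash → Spruce → Thorn → Hollow → Quarry → Orwell: 17+15+5+18+13 = 68
Ash → Spruce → Quarry → Orwell → Thorn → Hollow: 17+26+13+14+5 = 75
Ash → Spruce → Quarry → Orwell → Hollow → Thorn: 17+26+13+9+5 = 70
… (106 more)
Ash → Quarry → Orwell → Hollow → Thorn → Spruce: 10+13+9+5+15 = 52  ← best
The minimum is 52.
One shortest path: Ash → Quarry → Orwell → Hollow → Thorn → Spruce.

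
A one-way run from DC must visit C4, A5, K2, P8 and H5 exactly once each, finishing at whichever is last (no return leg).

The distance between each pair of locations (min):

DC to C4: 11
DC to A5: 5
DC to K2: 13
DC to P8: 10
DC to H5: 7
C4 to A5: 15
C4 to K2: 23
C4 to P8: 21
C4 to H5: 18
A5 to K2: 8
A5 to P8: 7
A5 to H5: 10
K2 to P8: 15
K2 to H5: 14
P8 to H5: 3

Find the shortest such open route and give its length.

There are 5! = 120 possible orderings.
DC - C4 - A5 - K2 - P8 - H5: 11+15+8+15+3 = 52
DC - C4 - A5 - K2 - H5 - P8: 11+15+8+14+3 = 51
DC - C4 - A5 - P8 - K2 - H5: 11+15+7+15+14 = 62
DC - C4 - A5 - P8 - H5 - K2: 11+15+7+3+14 = 50
DC - C4 - A5 - H5 - K2 - P8: 11+15+10+14+15 = 65
DC - C4 - A5 - H5 - P8 - K2: 11+15+10+3+15 = 54
DC - C4 - K2 - A5 - P8 - H5: 11+23+8+7+3 = 52
DC - C4 - K2 - A5 - H5 - P8: 11+23+8+10+3 = 55
DC - C4 - K2 - P8 - A5 - H5: 11+23+15+7+10 = 66
DC - C4 - K2 - P8 - H5 - A5: 11+23+15+3+10 = 62
DC - C4 - K2 - H5 - A5 - P8: 11+23+14+10+7 = 65
DC - C4 - K2 - H5 - P8 - A5: 11+23+14+3+7 = 58
DC - C4 - P8 - A5 - K2 - H5: 11+21+7+8+14 = 61
DC - C4 - P8 - A5 - H5 - K2: 11+21+7+10+14 = 63
… (106 more)
DC - C4 - H5 - P8 - A5 - K2: 11+18+3+7+8 = 47  ← best
The minimum is 47.
One shortest path: DC → C4 → H5 → P8 → A5 → K2.

Shortest open route: 47 min.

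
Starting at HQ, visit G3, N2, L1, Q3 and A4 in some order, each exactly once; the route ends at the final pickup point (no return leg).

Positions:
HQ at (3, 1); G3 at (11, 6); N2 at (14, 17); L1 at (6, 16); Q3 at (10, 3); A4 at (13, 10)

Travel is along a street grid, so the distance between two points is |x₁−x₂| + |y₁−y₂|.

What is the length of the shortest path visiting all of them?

Minimum one-way distance = 36.

There are 5! = 120 possible orderings.
HQ - G3 - N2 - L1 - Q3 - A4: 13+14+9+17+10 = 63
HQ - G3 - N2 - L1 - A4 - Q3: 13+14+9+13+10 = 59
HQ - G3 - N2 - Q3 - L1 - A4: 13+14+18+17+13 = 75
HQ - G3 - N2 - Q3 - A4 - L1: 13+14+18+10+13 = 68
HQ - G3 - N2 - A4 - L1 - Q3: 13+14+8+13+17 = 65
HQ - G3 - N2 - A4 - Q3 - L1: 13+14+8+10+17 = 62
HQ - G3 - L1 - N2 - Q3 - A4: 13+15+9+18+10 = 65
HQ - G3 - L1 - N2 - A4 - Q3: 13+15+9+8+10 = 55
HQ - G3 - L1 - Q3 - N2 - A4: 13+15+17+18+8 = 71
HQ - G3 - L1 - Q3 - A4 - N2: 13+15+17+10+8 = 63
HQ - G3 - L1 - A4 - N2 - Q3: 13+15+13+8+18 = 67
HQ - G3 - L1 - A4 - Q3 - N2: 13+15+13+10+18 = 69
HQ - G3 - Q3 - N2 - L1 - A4: 13+4+18+9+13 = 57
HQ - G3 - Q3 - N2 - A4 - L1: 13+4+18+8+13 = 56
… (106 more)
HQ - Q3 - G3 - A4 - N2 - L1: 9+4+6+8+9 = 36  ← best
The minimum is 36.
One shortest path: HQ → Q3 → G3 → A4 → N2 → L1.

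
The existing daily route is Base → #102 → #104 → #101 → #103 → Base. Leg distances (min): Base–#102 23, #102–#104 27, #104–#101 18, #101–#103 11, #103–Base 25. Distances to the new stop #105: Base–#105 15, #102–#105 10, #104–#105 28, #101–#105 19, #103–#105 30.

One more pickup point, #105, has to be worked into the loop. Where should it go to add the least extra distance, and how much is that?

Insertion cost between consecutive stops i–j is d(i,#105) + d(#105,j) − d(i,j):
  between Base and #102: 15 + 10 − 23 = 2
  between #102 and #104: 10 + 28 − 27 = 11
  between #104 and #101: 28 + 19 − 18 = 29
  between #101 and #103: 19 + 30 − 11 = 38
  between #103 and Base: 30 + 15 − 25 = 20
Cheapest insertion is between Base and #102, adding 2.
New total = 104 + 2 = 106.

+2 min — insert #105 between Base and #102.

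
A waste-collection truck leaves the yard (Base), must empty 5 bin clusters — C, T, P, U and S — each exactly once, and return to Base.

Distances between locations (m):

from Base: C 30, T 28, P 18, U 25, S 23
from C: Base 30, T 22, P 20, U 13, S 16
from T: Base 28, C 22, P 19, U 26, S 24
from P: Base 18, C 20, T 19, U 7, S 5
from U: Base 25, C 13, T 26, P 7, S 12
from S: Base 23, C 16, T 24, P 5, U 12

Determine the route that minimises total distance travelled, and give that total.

With 5 stops there are 5!/2 = 60 distinct round trips (a route and its reverse cost the same).
Base-C-T-P-U-S-Base: 30+22+19+7+12+23 = 113
Base-C-T-P-S-U-Base: 30+22+19+5+12+25 = 113
Base-C-T-U-P-S-Base: 30+22+26+7+5+23 = 113
Base-C-T-U-S-P-Base: 30+22+26+12+5+18 = 113
Base-C-T-S-P-U-Base: 30+22+24+5+7+25 = 113
Base-C-T-S-U-P-Base: 30+22+24+12+7+18 = 113
Base-C-P-T-U-S-Base: 30+20+19+26+12+23 = 130
Base-C-P-T-S-U-Base: 30+20+19+24+12+25 = 130
Base-C-P-U-T-S-Base: 30+20+7+26+24+23 = 130
Base-C-P-U-S-T-Base: 30+20+7+12+24+28 = 121
Base-C-P-S-T-U-Base: 30+20+5+24+26+25 = 130
Base-C-P-S-U-T-Base: 30+20+5+12+26+28 = 121
Base-C-U-T-P-S-Base: 30+13+26+19+5+23 = 116
Base-C-U-T-S-P-Base: 30+13+26+24+5+18 = 116
… (46 more)
Base-T-C-U-P-S-Base: 28+22+13+7+5+23 = 98  ← best
The minimum is 98.
One optimal route: Base → T → C → U → P → S → Base (or its reverse).

Minimum total distance: 98 m.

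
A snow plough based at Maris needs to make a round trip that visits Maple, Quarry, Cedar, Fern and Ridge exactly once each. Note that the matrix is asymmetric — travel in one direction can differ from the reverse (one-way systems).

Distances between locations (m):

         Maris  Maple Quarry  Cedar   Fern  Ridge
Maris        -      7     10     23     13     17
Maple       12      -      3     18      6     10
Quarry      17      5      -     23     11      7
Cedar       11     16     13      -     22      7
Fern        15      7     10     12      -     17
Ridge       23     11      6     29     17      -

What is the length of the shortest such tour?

Shortest round trip = 55 m.

Maris → Maple → Quarry → Cedar → Fern → Ridge → Maris: 7+3+23+22+17+23 = 95
Maris → Maple → Quarry → Cedar → Ridge → Fern → Maris: 7+3+23+7+17+15 = 72
Maris → Maple → Quarry → Fern → Cedar → Ridge → Maris: 7+3+11+12+7+23 = 63
Maris → Maple → Quarry → Fern → Ridge → Cedar → Maris: 7+3+11+17+29+11 = 78
Maris → Maple → Quarry → Ridge → Cedar → Fern → Maris: 7+3+7+29+22+15 = 83
Maris → Maple → Quarry → Ridge → Fern → Cedar → Maris: 7+3+7+17+12+11 = 57
Maris → Maple → Cedar → Quarry → Fern → Ridge → Maris: 7+18+13+11+17+23 = 89
Maris → Maple → Cedar → Quarry → Ridge → Fern → Maris: 7+18+13+7+17+15 = 77
Maris → Maple → Cedar → Fern → Quarry → Ridge → Maris: 7+18+22+10+7+23 = 87
Maris → Maple → Cedar → Fern → Ridge → Quarry → Maris: 7+18+22+17+6+17 = 87
Maris → Maple → Cedar → Ridge → Quarry → Fern → Maris: 7+18+7+6+11+15 = 64
Maris → Maple → Cedar → Ridge → Fern → Quarry → Maris: 7+18+7+17+10+17 = 76
Maris → Maple → Fern → Quarry → Cedar → Ridge → Maris: 7+6+10+23+7+23 = 76
Maris → Maple → Fern → Quarry → Ridge → Cedar → Maris: 7+6+10+7+29+11 = 70
… (106 more)
Maris → Maple → Fern → Cedar → Ridge → Quarry → Maris: 7+6+12+7+6+17 = 55  ← best
The minimum is 55.
One optimal route: Maris → Maple → Fern → Cedar → Ridge → Quarry → Maris.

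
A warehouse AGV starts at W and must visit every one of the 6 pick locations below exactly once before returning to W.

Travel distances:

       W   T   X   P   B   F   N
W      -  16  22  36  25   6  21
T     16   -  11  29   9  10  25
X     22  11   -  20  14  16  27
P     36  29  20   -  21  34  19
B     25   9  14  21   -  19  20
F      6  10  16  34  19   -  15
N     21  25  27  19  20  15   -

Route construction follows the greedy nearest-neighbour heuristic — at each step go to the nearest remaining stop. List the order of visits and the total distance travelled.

Nearest-neighbour total = 99; route W → F → T → B → X → P → N → W.

W → [F:6 / T:16 / N:21 / X:22 / B:25 / P:36] → F (6)
F → [T:10 / N:15 / X:16 / B:19 / P:34] → T (10)
T → [B:9 / X:11 / N:25 / P:29] → B (9)
B → [X:14 / N:20 / P:21] → X (14)
X → [P:20 / N:27] → P (20)
P → [N:19] → N (19)
Return N→W: 21.
Total = 6 + 10 + 9 + 14 + 20 + 19 + 21 = 99.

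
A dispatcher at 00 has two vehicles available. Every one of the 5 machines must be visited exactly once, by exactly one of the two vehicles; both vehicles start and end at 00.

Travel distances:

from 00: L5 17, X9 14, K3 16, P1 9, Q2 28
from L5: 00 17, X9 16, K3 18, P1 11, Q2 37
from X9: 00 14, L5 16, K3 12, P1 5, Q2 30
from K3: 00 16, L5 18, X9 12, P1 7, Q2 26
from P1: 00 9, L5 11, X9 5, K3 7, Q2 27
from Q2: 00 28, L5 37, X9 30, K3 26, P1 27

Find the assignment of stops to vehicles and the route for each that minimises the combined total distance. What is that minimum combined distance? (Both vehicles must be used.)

Check every non-empty split of the stops between the two vehicles; for each half take its own optimal tour:
  {L5} + {X9, K3, P1, Q2}: 34 + 80 = 114
  {X9} + {L5, K3, P1, Q2}: 28 + 89 = 117
  {L5, X9} + {K3, P1, Q2}: 47 + 70 = 117
  {K3} + {L5, X9, P1, Q2}: 32 + 91 = 123
  {L5, K3} + {X9, P1, Q2}: 51 + 72 = 123
  {X9, K3} + {L5, P1, Q2}: 42 + 83 = 125
  … (15 splits in total)
Best: vehicle 1 00 → L5 → 00 = 34; vehicle 2 00 → X9 → P1 → K3 → Q2 → 00 = 80; combined 114.

114 — the smallest possible combined total.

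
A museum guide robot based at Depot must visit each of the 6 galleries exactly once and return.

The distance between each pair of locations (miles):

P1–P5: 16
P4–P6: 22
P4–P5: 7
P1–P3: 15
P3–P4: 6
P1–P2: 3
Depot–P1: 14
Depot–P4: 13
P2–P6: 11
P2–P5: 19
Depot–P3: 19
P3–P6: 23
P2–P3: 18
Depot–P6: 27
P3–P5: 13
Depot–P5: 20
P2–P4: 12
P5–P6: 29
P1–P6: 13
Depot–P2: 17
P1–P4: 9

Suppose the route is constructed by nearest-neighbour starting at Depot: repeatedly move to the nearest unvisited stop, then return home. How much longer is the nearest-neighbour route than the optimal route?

Excess over optimum: 5 miles.

From Depot: P4=13, P1=14, P2=17, P3=19, P5=20, P6=27 → choose P4 (13).
From P4: P3=6, P5=7, P1=9, P2=12, P6=22 → choose P3 (6).
From P3: P5=13, P1=15, P2=18, P6=23 → choose P5 (13).
From P5: P1=16, P2=19, P6=29 → choose P1 (16).
From P1: P2=3, P6=13 → choose P2 (3).
From P2: P6=11 → choose P6 (11).
NN route Depot → P4 → P3 → P5 → P1 → P2 → P6 → Depot costs 89.
Optimal: Depot → P1 → P2 → P6 → P3 → P4 → P5 → Depot costs 84 (by enumerating all 360 distinct tours).
Excess = 89 − 84 = 5.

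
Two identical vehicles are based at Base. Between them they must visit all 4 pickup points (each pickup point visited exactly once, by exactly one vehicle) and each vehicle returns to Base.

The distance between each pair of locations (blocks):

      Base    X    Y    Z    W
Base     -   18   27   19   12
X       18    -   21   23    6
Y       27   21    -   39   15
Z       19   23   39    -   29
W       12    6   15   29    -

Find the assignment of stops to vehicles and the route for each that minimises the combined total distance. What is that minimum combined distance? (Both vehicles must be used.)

Try each way of splitting the stops between the two vehicles (each non-empty) and, for each split, find the best tour for each vehicle:
  {X} + {Y, Z, W}: 36 + 85 = 121
  {Y} + {X, Z, W}: 54 + 60 = 114
  {X, Y} + {Z, W}: 66 + 60 = 126
  {Z} + {X, Y, W}: 38 + 66 = 104
  {X, Z} + {Y, W}: 60 + 54 = 114
  {Y, Z} + {X, W}: 85 + 36 = 121
  … (7 splits in total)
Best: vehicle 1 Base → Z → Base = 38; vehicle 2 Base → X → Y → W → Base = 66; combined 104.

Minimum combined distance: 104 blocks.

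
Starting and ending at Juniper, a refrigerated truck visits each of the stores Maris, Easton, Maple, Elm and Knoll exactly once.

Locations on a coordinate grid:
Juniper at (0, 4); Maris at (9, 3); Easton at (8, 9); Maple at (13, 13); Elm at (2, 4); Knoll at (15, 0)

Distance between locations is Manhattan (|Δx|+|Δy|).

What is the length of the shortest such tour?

Shortest round trip = 56.

Juniper-Maris-Easton-Maple-Elm-Knoll-Juniper: 10+7+9+20+17+19 = 82
Juniper-Maris-Easton-Maple-Knoll-Elm-Juniper: 10+7+9+15+17+2 = 60
Juniper-Maris-Easton-Elm-Maple-Knoll-Juniper: 10+7+11+20+15+19 = 82
Juniper-Maris-Easton-Elm-Knoll-Maple-Juniper: 10+7+11+17+15+22 = 82
Juniper-Maris-Easton-Knoll-Maple-Elm-Juniper: 10+7+16+15+20+2 = 70
Juniper-Maris-Easton-Knoll-Elm-Maple-Juniper: 10+7+16+17+20+22 = 92
Juniper-Maris-Maple-Easton-Elm-Knoll-Juniper: 10+14+9+11+17+19 = 80
Juniper-Maris-Maple-Easton-Knoll-Elm-Juniper: 10+14+9+16+17+2 = 68
Juniper-Maris-Maple-Elm-Easton-Knoll-Juniper: 10+14+20+11+16+19 = 90
Juniper-Maris-Maple-Elm-Knoll-Easton-Juniper: 10+14+20+17+16+13 = 90
Juniper-Maris-Maple-Knoll-Easton-Elm-Juniper: 10+14+15+16+11+2 = 68
Juniper-Maris-Maple-Knoll-Elm-Easton-Juniper: 10+14+15+17+11+13 = 80
Juniper-Maris-Elm-Easton-Maple-Knoll-Juniper: 10+8+11+9+15+19 = 72
Juniper-Maris-Elm-Easton-Knoll-Maple-Juniper: 10+8+11+16+15+22 = 82
… (46 more)
Juniper-Maris-Knoll-Maple-Easton-Elm-Juniper: 10+9+15+9+11+2 = 56  ← best
The minimum is 56.
One optimal route: Juniper → Maris → Knoll → Maple → Easton → Elm → Juniper (or its reverse).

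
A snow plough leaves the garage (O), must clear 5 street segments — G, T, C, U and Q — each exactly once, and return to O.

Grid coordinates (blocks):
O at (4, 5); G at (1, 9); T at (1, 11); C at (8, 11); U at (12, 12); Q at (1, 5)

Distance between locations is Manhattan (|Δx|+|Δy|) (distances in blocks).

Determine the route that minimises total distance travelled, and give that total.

Minimum total distance: 36 blocks.

O - G - T - C - U - Q - O: 7+2+7+5+18+3 = 42
O - G - T - C - Q - U - O: 7+2+7+13+18+15 = 62
O - G - T - U - C - Q - O: 7+2+12+5+13+3 = 42
O - G - T - U - Q - C - O: 7+2+12+18+13+10 = 62
O - G - T - Q - C - U - O: 7+2+6+13+5+15 = 48
O - G - T - Q - U - C - O: 7+2+6+18+5+10 = 48
O - G - C - T - U - Q - O: 7+9+7+12+18+3 = 56
O - G - C - T - Q - U - O: 7+9+7+6+18+15 = 62
O - G - C - U - T - Q - O: 7+9+5+12+6+3 = 42
O - G - C - U - Q - T - O: 7+9+5+18+6+9 = 54
O - G - C - Q - T - U - O: 7+9+13+6+12+15 = 62
O - G - C - Q - U - T - O: 7+9+13+18+12+9 = 68
O - G - U - T - C - Q - O: 7+14+12+7+13+3 = 56
O - G - U - T - Q - C - O: 7+14+12+6+13+10 = 62
… (46 more)
O - C - U - T - G - Q - O: 10+5+12+2+4+3 = 36  ← best
The minimum is 36.
One optimal route: O → C → U → T → G → Q → O (or its reverse).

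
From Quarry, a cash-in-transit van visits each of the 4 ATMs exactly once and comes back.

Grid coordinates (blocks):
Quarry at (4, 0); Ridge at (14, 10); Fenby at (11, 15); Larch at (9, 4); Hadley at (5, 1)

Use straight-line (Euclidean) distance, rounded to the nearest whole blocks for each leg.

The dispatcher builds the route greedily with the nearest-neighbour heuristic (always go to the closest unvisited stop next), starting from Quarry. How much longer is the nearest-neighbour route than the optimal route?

The nearest-neighbour route is 1 blocks longer than optimal.

From Quarry: Hadley=1, Larch=6, Ridge=14, Fenby=17 → choose Hadley (1).
From Hadley: Larch=5, Ridge=13, Fenby=15 → choose Larch (5).
From Larch: Ridge=8, Fenby=11 → choose Ridge (8).
From Ridge: Fenby=6 → choose Fenby (6).
NN route Quarry → Hadley → Larch → Ridge → Fenby → Quarry costs 37.
Optimal: Quarry → Larch → Ridge → Fenby → Hadley → Quarry costs 36 (by enumerating all 12 distinct tours).
Excess = 37 − 36 = 1.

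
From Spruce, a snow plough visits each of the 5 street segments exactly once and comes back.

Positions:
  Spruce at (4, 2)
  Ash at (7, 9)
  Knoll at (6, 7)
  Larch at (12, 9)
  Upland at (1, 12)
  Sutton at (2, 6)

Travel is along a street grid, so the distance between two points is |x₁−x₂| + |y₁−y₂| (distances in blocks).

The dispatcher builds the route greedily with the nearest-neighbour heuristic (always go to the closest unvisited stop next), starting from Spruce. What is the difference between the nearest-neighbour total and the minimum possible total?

Spruce: Sutton=6, Knoll=7, Ash=10, Upland=13, Larch=15 ⇒ Sutton
Sutton: Knoll=5, Upland=7, Ash=8, Larch=13 ⇒ Knoll
Knoll: Ash=3, Larch=8, Upland=10 ⇒ Ash
Ash: Larch=5, Upland=9 ⇒ Larch
Larch: Upland=14 ⇒ Upland
NN route Spruce → Sutton → Knoll → Ash → Larch → Upland → Spruce costs 46.
Optimal: Spruce → Knoll → Ash → Larch → Upland → Sutton → Spruce costs 42 (by enumerating all 60 distinct tours).
Excess = 46 − 42 = 4.

4 blocks longer than the optimal tour.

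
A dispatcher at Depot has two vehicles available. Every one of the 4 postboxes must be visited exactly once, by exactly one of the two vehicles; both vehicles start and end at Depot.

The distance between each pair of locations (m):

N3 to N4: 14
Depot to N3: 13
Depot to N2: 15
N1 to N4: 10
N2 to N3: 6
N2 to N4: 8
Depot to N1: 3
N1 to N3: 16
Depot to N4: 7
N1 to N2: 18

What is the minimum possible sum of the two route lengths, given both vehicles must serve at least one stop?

40 m — the smallest possible combined total.

There are 2^3 − 1 = 7 ways to divide the 4 stops into two non-empty groups. For each, the best each vehicle can do is its own shortest tour through its group:
  {N1} + {N2, N3, N4}: 6 + 34 = 40
  {N2} + {N1, N3, N4}: 30 + 40 = 70
  {N1, N2} + {N3, N4}: 36 + 34 = 70
  {N3} + {N1, N2, N4}: 26 + 36 = 62
  {N1, N3} + {N2, N4}: 32 + 30 = 62
  {N2, N3} + {N1, N4}: 34 + 20 = 54
  … (7 splits in total)
Best: vehicle 1 Depot → N1 → Depot = 6; vehicle 2 Depot → N3 → N2 → N4 → Depot = 34; combined 40.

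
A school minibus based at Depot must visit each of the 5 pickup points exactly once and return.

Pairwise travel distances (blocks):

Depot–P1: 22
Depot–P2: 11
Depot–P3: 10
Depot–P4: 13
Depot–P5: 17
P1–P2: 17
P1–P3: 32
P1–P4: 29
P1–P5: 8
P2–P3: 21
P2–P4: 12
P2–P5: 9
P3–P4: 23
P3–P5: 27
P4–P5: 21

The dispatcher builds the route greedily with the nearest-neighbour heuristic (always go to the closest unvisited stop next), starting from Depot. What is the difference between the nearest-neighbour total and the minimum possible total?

6 blocks longer than the optimal tour.

Depot: P3=10, P2=11, P4=13, P5=17, P1=22 ⇒ P3
P3: P2=21, P4=23, P5=27, P1=32 ⇒ P2
P2: P5=9, P4=12, P1=17 ⇒ P5
P5: P1=8, P4=21 ⇒ P1
P1: P4=29 ⇒ P4
NN route Depot → P3 → P2 → P5 → P1 → P4 → Depot costs 90.
Optimal: Depot → P1 → P5 → P2 → P4 → P3 → Depot costs 84 (by enumerating all 60 distinct tours).
Excess = 90 − 84 = 6.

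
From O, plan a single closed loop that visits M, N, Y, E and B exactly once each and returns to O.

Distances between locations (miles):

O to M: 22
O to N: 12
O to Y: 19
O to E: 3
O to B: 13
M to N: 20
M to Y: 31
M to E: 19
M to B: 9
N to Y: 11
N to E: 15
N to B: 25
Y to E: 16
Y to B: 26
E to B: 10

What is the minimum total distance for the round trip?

Shortest round trip = 72 miles.

There are 60 distinct closed tours to check (reversals are equivalent).
O-M-N-Y-E-B-O: 22+20+11+16+10+13 = 92
O-M-N-Y-B-E-O: 22+20+11+26+10+3 = 92
O-M-N-E-Y-B-O: 22+20+15+16+26+13 = 112
O-M-N-E-B-Y-O: 22+20+15+10+26+19 = 112
O-M-N-B-Y-E-O: 22+20+25+26+16+3 = 112
O-M-N-B-E-Y-O: 22+20+25+10+16+19 = 112
O-M-Y-N-E-B-O: 22+31+11+15+10+13 = 102
O-M-Y-N-B-E-O: 22+31+11+25+10+3 = 102
O-M-Y-E-N-B-O: 22+31+16+15+25+13 = 122
O-M-Y-E-B-N-O: 22+31+16+10+25+12 = 116
O-M-Y-B-N-E-O: 22+31+26+25+15+3 = 122
O-M-Y-B-E-N-O: 22+31+26+10+15+12 = 116
O-M-E-N-Y-B-O: 22+19+15+11+26+13 = 106
O-M-E-N-B-Y-O: 22+19+15+25+26+19 = 126
… (46 more)
O-Y-N-M-B-E-O: 19+11+20+9+10+3 = 72  ← best
The minimum is 72.
One optimal route: O → Y → N → M → B → E → O (or its reverse).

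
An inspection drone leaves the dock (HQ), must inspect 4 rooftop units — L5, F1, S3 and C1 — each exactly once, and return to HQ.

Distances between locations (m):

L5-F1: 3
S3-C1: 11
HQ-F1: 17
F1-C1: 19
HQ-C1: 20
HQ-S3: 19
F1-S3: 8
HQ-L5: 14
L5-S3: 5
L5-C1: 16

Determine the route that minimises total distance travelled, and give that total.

Shortest round trip = 56 m.

There are 12 distinct closed tours to check (reversals are equivalent).
HQ→L5→F1→S3→C1→HQ: 14+3+8+11+20 = 56
HQ→L5→F1→C1→S3→HQ: 14+3+19+11+19 = 66
HQ→L5→S3→F1→C1→HQ: 14+5+8+19+20 = 66
HQ→L5→S3→C1→F1→HQ: 14+5+11+19+17 = 66
HQ→L5→C1→F1→S3→HQ: 14+16+19+8+19 = 76
HQ→L5→C1→S3→F1→HQ: 14+16+11+8+17 = 66
HQ→F1→L5→S3→C1→HQ: 17+3+5+11+20 = 56
HQ→F1→L5→C1→S3→HQ: 17+3+16+11+19 = 66
HQ→F1→S3→L5→C1→HQ: 17+8+5+16+20 = 66
HQ→F1→C1→L5→S3→HQ: 17+19+16+5+19 = 76
HQ→S3→L5→F1→C1→HQ: 19+5+3+19+20 = 66
HQ→S3→F1→L5→C1→HQ: 19+8+3+16+20 = 66
The minimum is 56.
One optimal route: HQ → L5 → F1 → S3 → C1 → HQ (or its reverse).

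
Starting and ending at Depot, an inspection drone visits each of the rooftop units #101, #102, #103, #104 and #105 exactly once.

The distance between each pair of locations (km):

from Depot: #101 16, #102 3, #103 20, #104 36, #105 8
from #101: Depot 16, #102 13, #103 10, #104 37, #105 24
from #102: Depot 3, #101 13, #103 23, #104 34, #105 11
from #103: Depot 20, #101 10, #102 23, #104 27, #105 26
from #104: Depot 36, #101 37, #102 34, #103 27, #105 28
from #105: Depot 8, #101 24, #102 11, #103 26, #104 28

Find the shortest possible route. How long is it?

Minimum total distance: 89 km.

There are 60 distinct closed tours to check (reversals are equivalent).
Depot-#101-#102-#103-#104-#105-Depot: 16+13+23+27+28+8 = 115
Depot-#101-#102-#103-#105-#104-Depot: 16+13+23+26+28+36 = 142
Depot-#101-#102-#104-#103-#105-Depot: 16+13+34+27+26+8 = 124
Depot-#101-#102-#104-#105-#103-Depot: 16+13+34+28+26+20 = 137
Depot-#101-#102-#105-#103-#104-Depot: 16+13+11+26+27+36 = 129
Depot-#101-#102-#105-#104-#103-Depot: 16+13+11+28+27+20 = 115
Depot-#101-#103-#102-#104-#105-Depot: 16+10+23+34+28+8 = 119
Depot-#101-#103-#102-#105-#104-Depot: 16+10+23+11+28+36 = 124
Depot-#101-#103-#104-#102-#105-Depot: 16+10+27+34+11+8 = 106
Depot-#101-#103-#104-#105-#102-Depot: 16+10+27+28+11+3 = 95
Depot-#101-#103-#105-#102-#104-Depot: 16+10+26+11+34+36 = 133
Depot-#101-#103-#105-#104-#102-Depot: 16+10+26+28+34+3 = 117
Depot-#101-#104-#102-#103-#105-Depot: 16+37+34+23+26+8 = 144
Depot-#101-#104-#102-#105-#103-Depot: 16+37+34+11+26+20 = 144
… (46 more)
Depot-#102-#101-#103-#104-#105-Depot: 3+13+10+27+28+8 = 89  ← best
The minimum is 89.
One optimal route: Depot → #102 → #101 → #103 → #104 → #105 → Depot (or its reverse).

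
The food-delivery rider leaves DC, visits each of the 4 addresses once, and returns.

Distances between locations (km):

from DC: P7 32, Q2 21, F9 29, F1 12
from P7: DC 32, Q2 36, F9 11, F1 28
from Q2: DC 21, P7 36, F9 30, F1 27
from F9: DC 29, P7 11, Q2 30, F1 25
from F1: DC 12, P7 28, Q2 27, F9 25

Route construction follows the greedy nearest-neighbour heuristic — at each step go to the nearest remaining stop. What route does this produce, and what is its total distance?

At DC the remaining stops are F1 12, Q2 21, F9 29, P7 32; go to F1.
At F1 the remaining stops are F9 25, Q2 27, P7 28; go to F9.
At F9 the remaining stops are P7 11, Q2 30; go to P7.
At P7 the remaining stops are Q2 36; go to Q2.
Return Q2→DC: 21.
Total = 12 + 25 + 11 + 36 + 21 = 105.

Nearest-neighbour total = 105 km; route DC → F1 → F9 → P7 → Q2 → DC.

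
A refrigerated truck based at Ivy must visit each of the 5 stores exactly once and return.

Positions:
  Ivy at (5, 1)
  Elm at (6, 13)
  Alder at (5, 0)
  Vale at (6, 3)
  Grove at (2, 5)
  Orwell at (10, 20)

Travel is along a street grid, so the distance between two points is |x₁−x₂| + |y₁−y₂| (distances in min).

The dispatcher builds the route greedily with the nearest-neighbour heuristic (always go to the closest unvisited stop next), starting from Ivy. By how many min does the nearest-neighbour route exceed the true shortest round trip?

Excess over optimum: 2 min.

From Ivy: Alder=1, Vale=3, Grove=7, Elm=13, Orwell=24 → choose Alder (1).
From Alder: Vale=4, Grove=8, Elm=14, Orwell=25 → choose Vale (4).
From Vale: Grove=6, Elm=10, Orwell=21 → choose Grove (6).
From Grove: Elm=12, Orwell=23 → choose Elm (12).
From Elm: Orwell=11 → choose Orwell (11).
NN route Ivy → Alder → Vale → Grove → Elm → Orwell → Ivy costs 58.
Optimal: Ivy → Alder → Vale → Elm → Orwell → Grove → Ivy costs 56 (by enumerating all 60 distinct tours).
Excess = 58 − 56 = 2.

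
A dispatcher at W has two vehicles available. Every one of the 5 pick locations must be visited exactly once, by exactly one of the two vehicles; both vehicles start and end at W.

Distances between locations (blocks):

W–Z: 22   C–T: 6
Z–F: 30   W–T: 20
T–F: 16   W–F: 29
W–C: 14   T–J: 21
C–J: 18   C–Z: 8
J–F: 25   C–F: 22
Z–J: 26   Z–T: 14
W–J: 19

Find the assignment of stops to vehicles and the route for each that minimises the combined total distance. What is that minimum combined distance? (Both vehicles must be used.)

There are 2^4 − 1 = 15 ways to divide the 5 stops into two non-empty groups. For each, the best each vehicle can do is its own shortest tour through its group:
  {C} + {Z, T, J, F}: 28 + 96 = 124
  {Z} + {C, T, J, F}: 44 + 80 = 124
  {C, Z} + {T, J, F}: 44 + 80 = 124
  {T} + {C, Z, J, F}: 40 + 96 = 136
  {C, T} + {Z, J, F}: 40 + 96 = 136
  {Z, T} + {C, J, F}: 56 + 80 = 136
  … (15 splits in total)
  {J} + {C, Z, T, F}: 38 + 81 = 119  ← best
Best: vehicle 1 W → J → W = 38; vehicle 2 W → C → Z → T → F → W = 81; combined 119.

Minimum combined distance: 119 blocks.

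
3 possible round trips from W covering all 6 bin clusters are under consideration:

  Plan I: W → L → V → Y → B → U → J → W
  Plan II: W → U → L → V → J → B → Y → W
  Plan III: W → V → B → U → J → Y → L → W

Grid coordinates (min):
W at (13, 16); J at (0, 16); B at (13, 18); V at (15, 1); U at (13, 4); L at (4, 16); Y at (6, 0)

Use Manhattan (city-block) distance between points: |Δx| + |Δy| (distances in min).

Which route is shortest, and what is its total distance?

Shortest is Plan I, total 122 min.

Plan I: 9 + 26 + 10 + 25 + 14 + 25 + 13 = 122
Plan II: 12 + 21 + 26 + 30 + 15 + 25 + 23 = 152
Plan III: 17 + 19 + 14 + 25 + 22 + 18 + 9 = 124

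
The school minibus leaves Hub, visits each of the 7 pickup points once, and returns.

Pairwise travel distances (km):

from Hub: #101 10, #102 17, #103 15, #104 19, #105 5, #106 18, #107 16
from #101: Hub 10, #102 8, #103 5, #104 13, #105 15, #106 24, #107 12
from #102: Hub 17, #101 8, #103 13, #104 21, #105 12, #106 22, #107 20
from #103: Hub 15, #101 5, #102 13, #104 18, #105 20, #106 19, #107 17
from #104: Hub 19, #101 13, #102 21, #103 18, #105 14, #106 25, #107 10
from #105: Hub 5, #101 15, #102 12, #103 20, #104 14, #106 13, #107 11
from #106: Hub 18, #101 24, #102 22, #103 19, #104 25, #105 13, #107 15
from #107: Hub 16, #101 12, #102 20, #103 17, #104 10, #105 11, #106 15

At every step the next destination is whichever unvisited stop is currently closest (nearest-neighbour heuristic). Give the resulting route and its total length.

Hub → [#105:5 / #101:10 / #103:15 / #107:16 / #102:17 / #106:18 / #104:19] → #105 (5)
#105 → [#107:11 / #102:12 / #106:13 / #104:14 / #101:15 / #103:20] → #107 (11)
#107 → [#104:10 / #101:12 / #106:15 / #103:17 / #102:20] → #104 (10)
#104 → [#101:13 / #103:18 / #102:21 / #106:25] → #101 (13)
#101 → [#103:5 / #102:8 / #106:24] → #103 (5)
#103 → [#102:13 / #106:19] → #102 (13)
#102 → [#106:22] → #106 (22)
Return #106→Hub: 18.
Total = 5 + 11 + 10 + 13 + 5 + 13 + 22 + 18 = 97.

Total distance 97 km via the nearest-neighbour route Hub → #105 → #107 → #104 → #101 → #103 → #102 → #106 → Hub.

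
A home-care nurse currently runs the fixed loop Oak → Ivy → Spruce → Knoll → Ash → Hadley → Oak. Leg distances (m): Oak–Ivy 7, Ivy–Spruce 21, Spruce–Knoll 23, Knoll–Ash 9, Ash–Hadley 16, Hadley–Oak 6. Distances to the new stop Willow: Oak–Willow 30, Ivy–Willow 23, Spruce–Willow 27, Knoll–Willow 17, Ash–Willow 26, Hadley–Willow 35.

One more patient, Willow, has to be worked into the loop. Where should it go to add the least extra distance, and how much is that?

Adding 21 m by placing Willow on the Spruce–Knoll leg.

Insertion cost between consecutive stops i–j is d(i,Willow) + d(Willow,j) − d(i,j):
  between Oak and Ivy: 30 + 23 − 7 = 46
  between Ivy and Spruce: 23 + 27 − 21 = 29
  between Spruce and Knoll: 27 + 17 − 23 = 21
  between Knoll and Ash: 17 + 26 − 9 = 34
  between Ash and Hadley: 26 + 35 − 16 = 45
  between Hadley and Oak: 35 + 30 − 6 = 59
Cheapest insertion is between Spruce and Knoll, adding 21.
New total = 82 + 21 = 103.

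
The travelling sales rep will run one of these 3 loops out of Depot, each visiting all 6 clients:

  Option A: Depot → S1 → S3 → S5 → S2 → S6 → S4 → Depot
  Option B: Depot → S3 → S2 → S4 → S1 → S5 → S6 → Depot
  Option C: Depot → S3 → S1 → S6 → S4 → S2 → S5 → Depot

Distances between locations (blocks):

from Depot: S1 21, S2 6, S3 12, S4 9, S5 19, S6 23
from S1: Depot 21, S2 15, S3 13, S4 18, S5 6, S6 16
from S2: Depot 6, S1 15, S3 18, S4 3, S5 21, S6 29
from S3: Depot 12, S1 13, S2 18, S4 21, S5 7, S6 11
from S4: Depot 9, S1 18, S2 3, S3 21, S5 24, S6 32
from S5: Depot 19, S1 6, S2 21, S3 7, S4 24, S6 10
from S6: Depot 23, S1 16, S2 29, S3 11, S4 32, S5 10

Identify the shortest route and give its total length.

90 blocks — Option B is the shortest.

Option A: 21 + 13 + 7 + 21 + 29 + 32 + 9 = 132
Option B: 12 + 18 + 3 + 18 + 6 + 10 + 23 = 90
Option C: 12 + 13 + 16 + 32 + 3 + 21 + 19 = 116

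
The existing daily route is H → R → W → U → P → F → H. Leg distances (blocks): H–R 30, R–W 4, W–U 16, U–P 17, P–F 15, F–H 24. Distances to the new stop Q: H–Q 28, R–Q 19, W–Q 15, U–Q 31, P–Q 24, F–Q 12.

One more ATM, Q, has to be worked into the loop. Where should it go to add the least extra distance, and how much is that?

+16 blocks — insert Q between F and H.

Insertion cost between consecutive stops i–j is d(i,Q) + d(Q,j) − d(i,j):
  between H and R: 28 + 19 − 30 = 17
  between R and W: 19 + 15 − 4 = 30
  between W and U: 15 + 31 − 16 = 30
  between U and P: 31 + 24 − 17 = 38
  between P and F: 24 + 12 − 15 = 21
  between F and H: 12 + 28 − 24 = 16
Cheapest insertion is between F and H, adding 16.
New total = 106 + 16 = 122.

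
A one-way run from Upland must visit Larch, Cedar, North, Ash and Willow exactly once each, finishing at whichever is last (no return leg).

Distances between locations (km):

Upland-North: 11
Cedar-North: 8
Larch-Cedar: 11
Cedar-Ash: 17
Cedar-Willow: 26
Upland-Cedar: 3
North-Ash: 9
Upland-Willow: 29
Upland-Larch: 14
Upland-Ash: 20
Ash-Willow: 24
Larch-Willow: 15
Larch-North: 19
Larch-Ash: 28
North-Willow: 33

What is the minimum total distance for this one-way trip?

Shortest open route: 59 km.

There are 5! = 120 possible orderings.
Upland→Larch→Cedar→North→Ash→Willow: 14+11+8+9+24 = 66
Upland→Larch→Cedar→North→Willow→Ash: 14+11+8+33+24 = 90
Upland→Larch→Cedar→Ash→North→Willow: 14+11+17+9+33 = 84
Upland→Larch→Cedar→Ash→Willow→North: 14+11+17+24+33 = 99
Upland→Larch→Cedar→Willow→North→Ash: 14+11+26+33+9 = 93
Upland→Larch→Cedar→Willow→Ash→North: 14+11+26+24+9 = 84
Upland→Larch→North→Cedar→Ash→Willow: 14+19+8+17+24 = 82
Upland→Larch→North→Cedar→Willow→Ash: 14+19+8+26+24 = 91
Upland→Larch→North→Ash→Cedar→Willow: 14+19+9+17+26 = 85
Upland→Larch→North→Ash→Willow→Cedar: 14+19+9+24+26 = 92
Upland→Larch→North→Willow→Cedar→Ash: 14+19+33+26+17 = 109
Upland→Larch→North→Willow→Ash→Cedar: 14+19+33+24+17 = 107
Upland→Larch→Ash→Cedar→North→Willow: 14+28+17+8+33 = 100
Upland→Larch→Ash→Cedar→Willow→North: 14+28+17+26+33 = 118
… (106 more)
Upland→Cedar→North→Ash→Willow→Larch: 3+8+9+24+15 = 59  ← best
The minimum is 59.
One shortest path: Upland → Cedar → North → Ash → Willow → Larch.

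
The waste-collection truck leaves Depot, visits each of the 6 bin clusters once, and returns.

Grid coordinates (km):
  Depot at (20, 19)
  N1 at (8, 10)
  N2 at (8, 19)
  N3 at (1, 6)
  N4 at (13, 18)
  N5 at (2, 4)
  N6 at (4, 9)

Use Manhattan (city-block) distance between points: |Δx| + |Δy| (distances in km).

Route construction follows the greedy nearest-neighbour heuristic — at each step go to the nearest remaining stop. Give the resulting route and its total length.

Total distance 70 km via the nearest-neighbour route Depot → N4 → N2 → N1 → N6 → N3 → N5 → Depot.

Depot → [N4:8 / N2:12 / N1:21 / N6:26 / N3:32 / N5:33] → N4 (8)
N4 → [N2:6 / N1:13 / N6:18 / N3:24 / N5:25] → N2 (6)
N2 → [N1:9 / N6:14 / N3:20 / N5:21] → N1 (9)
N1 → [N6:5 / N3:11 / N5:12] → N6 (5)
N6 → [N3:6 / N5:7] → N3 (6)
N3 → [N5:3] → N5 (3)
Return N5→Depot: 33.
Total = 8 + 6 + 9 + 5 + 6 + 3 + 33 = 70.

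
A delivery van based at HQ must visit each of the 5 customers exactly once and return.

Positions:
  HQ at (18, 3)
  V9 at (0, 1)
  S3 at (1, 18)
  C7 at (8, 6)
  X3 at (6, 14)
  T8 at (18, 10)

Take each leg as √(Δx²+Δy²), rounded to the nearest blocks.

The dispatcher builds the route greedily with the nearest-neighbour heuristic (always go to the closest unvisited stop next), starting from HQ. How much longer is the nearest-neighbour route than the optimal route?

HQ: T8=7, C7=10, X3=16, V9=18, S3=23 ⇒ T8
T8: C7=11, X3=13, S3=19, V9=20 ⇒ C7
C7: X3=8, V9=9, S3=14 ⇒ X3
X3: S3=6, V9=14 ⇒ S3
S3: V9=17 ⇒ V9
NN route HQ → T8 → C7 → X3 → S3 → V9 → HQ costs 67.
Optimal: HQ → C7 → V9 → S3 → X3 → T8 → HQ costs 62 (by enumerating all 60 distinct tours).
Excess = 67 − 62 = 5.

5 blocks longer than the optimal tour.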